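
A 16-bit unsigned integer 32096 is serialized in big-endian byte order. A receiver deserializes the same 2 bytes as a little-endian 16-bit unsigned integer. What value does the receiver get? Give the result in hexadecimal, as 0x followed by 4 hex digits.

32096 in 16-bit hexadecimal is 0x7D60.
Stored big-endian, the bytes at ascending addresses are 7D 60.
Read back as little-endian, the first byte is least significant, giving 0x607D.

0x607D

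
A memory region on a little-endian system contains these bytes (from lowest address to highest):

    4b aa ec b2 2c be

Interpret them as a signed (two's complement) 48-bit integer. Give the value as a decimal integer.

Little-endian stores the least-significant byte at the lowest address.
Reassemble most-significant byte first: BE 2C B2 EC AA 4B → 0xBE2CB2ECAA4B.
Top bit is set, so as a signed 48-bit value this is 0xBE2CB2ECAA4B − 2^48 = -72375787017653.

-72375787017653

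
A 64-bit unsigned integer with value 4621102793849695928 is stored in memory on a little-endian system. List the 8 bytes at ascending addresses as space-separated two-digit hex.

B8 EE F9 E1 81 74 21 40

4621102793849695928 in hexadecimal, padded to 64 bits, is 0x40217481E1F9EEB8.
Split into bytes (most-significant first): 40 21 74 81 E1 F9 EE B8.
Little-endian: lowest address holds the least-significant byte.
So at ascending addresses the bytes are B8 EE F9 E1 81 74 21 40.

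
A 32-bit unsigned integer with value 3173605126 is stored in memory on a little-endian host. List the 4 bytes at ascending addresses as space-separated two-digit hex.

3173605126 in hexadecimal, padded to 32 bits, is 0xBD295F06.
Split into bytes (most-significant first): BD 29 5F 06.
In little-endian order the low byte comes first in memory.
So at ascending addresses the bytes are 06 5F 29 BD.

06 5F 29 BD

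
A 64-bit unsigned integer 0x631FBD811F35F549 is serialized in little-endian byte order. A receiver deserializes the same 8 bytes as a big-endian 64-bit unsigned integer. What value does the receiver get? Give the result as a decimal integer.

5329224143499763555

Stored little-endian, the bytes at ascending addresses are 49 F5 35 1F 81 BD 1F 63.
Read back as big-endian, the last byte is least significant, giving 0x49F5351F81BD1F63.
0x49F5351F81BD1F63 = 5329224143499763555.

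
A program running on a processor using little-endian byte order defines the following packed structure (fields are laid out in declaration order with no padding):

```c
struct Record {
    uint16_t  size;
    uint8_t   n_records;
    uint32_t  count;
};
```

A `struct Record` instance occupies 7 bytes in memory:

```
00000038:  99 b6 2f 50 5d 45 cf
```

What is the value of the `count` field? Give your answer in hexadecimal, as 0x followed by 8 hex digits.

`count` follows `size` (2 B), `n_records` (1 B), so it starts at offset 2 + 1 = 3 and occupies 4 bytes.
Bytes at offsets 3..6: 50 5D 45 CF.
Little-endian: lowest address holds the least-significant byte.
Reassemble most-significant byte first: CF 45 5D 50 → 0xCF455D50.

0xCF455D50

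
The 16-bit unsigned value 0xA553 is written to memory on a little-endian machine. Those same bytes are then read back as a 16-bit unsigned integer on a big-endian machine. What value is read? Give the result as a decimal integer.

Stored little-endian, the bytes at ascending addresses are 53 A5.
Read back as big-endian, the last byte is least significant, giving 0x53A5.
0x53A5 = 21413.

21413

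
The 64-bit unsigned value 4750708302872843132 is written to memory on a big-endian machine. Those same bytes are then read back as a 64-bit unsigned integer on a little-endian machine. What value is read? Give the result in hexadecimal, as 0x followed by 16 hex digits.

0x7C133CF807E8ED41

4750708302872843132 in 64-bit hexadecimal is 0x41EDE807F83C137C.
Stored big-endian, the bytes at ascending addresses are 41 ED E8 07 F8 3C 13 7C.
Read back as little-endian, the first byte is least significant, giving 0x7C133CF807E8ED41.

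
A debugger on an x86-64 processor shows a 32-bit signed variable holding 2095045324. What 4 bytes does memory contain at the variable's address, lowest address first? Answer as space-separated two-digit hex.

2095045324 in hexadecimal, padded to 32 bits, is 0x7CDFDACC.
Split into bytes (most-significant first): 7C DF DA CC.
In little-endian order the low byte comes first in memory.
So at ascending addresses the bytes are CC DA DF 7C.

CC DA DF 7C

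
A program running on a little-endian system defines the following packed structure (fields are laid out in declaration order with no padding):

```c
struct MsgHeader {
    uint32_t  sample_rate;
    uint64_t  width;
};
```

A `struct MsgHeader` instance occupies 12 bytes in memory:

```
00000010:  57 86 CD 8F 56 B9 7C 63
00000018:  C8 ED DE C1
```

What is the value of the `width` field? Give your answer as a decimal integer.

13969864539068217686

`width` follows `sample_rate` (4 bytes), so it starts at byte offset 4 and occupies 8 bytes.
Bytes at offsets 4..11: 56 B9 7C 63 C8 ED DE C1.
Little-endian stores the least-significant byte at the lowest address.
Reassemble most-significant byte first: C1 DE ED C8 63 7C B9 56 → 0xC1DEEDC8637CB956.
0xC1DEEDC8637CB956 = 13969864539068217686.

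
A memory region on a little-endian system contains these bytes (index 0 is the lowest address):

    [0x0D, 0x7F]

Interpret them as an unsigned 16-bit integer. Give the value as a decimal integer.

In little-endian order the low byte comes first in memory.
Reassemble most-significant byte first: 7F 0D → 0x7F0D.
0x7F0D = 32525.

32525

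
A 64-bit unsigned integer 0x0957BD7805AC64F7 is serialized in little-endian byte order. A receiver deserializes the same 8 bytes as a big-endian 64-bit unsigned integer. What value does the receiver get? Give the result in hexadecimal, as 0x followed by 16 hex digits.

0xF764AC0578BD5709

Stored little-endian, the bytes at ascending addresses are F7 64 AC 05 78 BD 57 09.
Read back as big-endian, the last byte is least significant, giving 0xF764AC0578BD5709.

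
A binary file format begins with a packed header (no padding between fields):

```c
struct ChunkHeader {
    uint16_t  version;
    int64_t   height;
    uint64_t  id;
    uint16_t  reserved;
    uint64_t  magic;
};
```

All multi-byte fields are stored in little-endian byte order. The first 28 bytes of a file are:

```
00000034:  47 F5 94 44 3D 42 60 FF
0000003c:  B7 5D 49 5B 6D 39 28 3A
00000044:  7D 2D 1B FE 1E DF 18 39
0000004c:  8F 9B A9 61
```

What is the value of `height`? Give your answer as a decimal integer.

6753146955158602900

`height` follows `version` (2 bytes), so it starts at byte offset 2 and occupies 8 bytes.
Bytes at offsets 2..9: 94 44 3D 42 60 FF B7 5D.
Little-endian stores the least-significant byte at the lowest address.
Reassemble most-significant byte first: 5D B7 FF 60 42 3D 44 94 → 0x5DB7FF60423D4494.
0x5DB7FF60423D4494 = 6753146955158602900.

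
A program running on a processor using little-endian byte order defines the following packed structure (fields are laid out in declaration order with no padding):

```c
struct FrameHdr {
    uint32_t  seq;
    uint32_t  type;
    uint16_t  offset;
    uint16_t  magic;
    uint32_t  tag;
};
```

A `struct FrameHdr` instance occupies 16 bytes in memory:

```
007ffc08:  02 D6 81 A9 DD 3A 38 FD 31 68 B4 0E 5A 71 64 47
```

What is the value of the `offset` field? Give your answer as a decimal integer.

26673

`offset` follows `seq` (4 B), `type` (4 B), so it starts at offset 4 + 4 = 8 and occupies 2 bytes.
Bytes at offsets 8..9: 31 68.
Little-endian stores the least-significant byte at the lowest address.
Reassemble most-significant byte first: 68 31 → 0x6831.
0x6831 = 26673.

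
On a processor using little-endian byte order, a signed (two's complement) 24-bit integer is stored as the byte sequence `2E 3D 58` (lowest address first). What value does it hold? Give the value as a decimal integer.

Little-endian stores the least-significant byte at the lowest address.
Reassemble most-significant byte first: 58 3D 2E → 0x583D2E.
0x583D2E = 5782830.

5782830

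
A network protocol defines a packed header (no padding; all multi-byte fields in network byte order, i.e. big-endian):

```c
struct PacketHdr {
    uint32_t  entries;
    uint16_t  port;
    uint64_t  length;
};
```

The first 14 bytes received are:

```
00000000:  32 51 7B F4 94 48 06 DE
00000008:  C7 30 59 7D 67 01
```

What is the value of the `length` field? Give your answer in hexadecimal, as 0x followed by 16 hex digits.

`length` follows `entries` (4 B), `port` (2 B), so it starts at offset 4 + 2 = 6 and occupies 8 bytes.
Bytes at offsets 6..13: 06 DE C7 30 59 7D 67 01.
In big-endian order the high byte comes first in memory.
The bytes are already most-significant first: 0x06DEC730597D6701.

0x06DEC730597D6701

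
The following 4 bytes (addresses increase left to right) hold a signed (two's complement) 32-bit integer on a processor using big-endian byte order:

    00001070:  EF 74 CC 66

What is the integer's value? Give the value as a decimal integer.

Big-endian: lowest address holds the most-significant byte.
The bytes are already most-significant first: 0xEF74CC66.
Top bit is set, so as a signed 32-bit value this is 0xEF74CC66 − 2^32 = -277558170.

-277558170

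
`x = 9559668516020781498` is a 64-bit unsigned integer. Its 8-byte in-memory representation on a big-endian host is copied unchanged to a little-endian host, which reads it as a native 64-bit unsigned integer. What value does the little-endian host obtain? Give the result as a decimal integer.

13439277522756020868

9559668516020781498 in 64-bit hexadecimal is 0x84AAC3DDB3E781BA.
Stored big-endian, the bytes at ascending addresses are 84 AA C3 DD B3 E7 81 BA.
Read back as little-endian, the first byte is least significant, giving 0xBA81E7B3DDC3AA84.
0xBA81E7B3DDC3AA84 = 13439277522756020868.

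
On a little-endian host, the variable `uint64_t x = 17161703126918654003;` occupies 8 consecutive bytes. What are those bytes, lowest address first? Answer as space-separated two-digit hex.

33 68 B2 3C 11 9E 2A EE

17161703126918654003 in hexadecimal, padded to 64 bits, is 0xEE2A9E113CB26833.
Split into bytes (most-significant first): EE 2A 9E 11 3C B2 68 33.
Little-endian: lowest address holds the least-significant byte.
So at ascending addresses the bytes are 33 68 B2 3C 11 9E 2A EE.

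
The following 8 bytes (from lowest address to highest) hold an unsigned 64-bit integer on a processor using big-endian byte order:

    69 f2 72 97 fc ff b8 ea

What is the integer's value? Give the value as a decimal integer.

Big-endian stores the most-significant byte at the lowest address.
The bytes are already most-significant first: 0x69F27297FCFFB8EA.
0x69F27297FCFFB8EA = 7634290315456657642.

7634290315456657642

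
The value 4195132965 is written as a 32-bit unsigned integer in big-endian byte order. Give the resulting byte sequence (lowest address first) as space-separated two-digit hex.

4195132965 in hexadecimal, padded to 32 bits, is 0xFA0CA625.
Split into bytes (most-significant first): FA 0C A6 25.
Big-endian stores the most-significant byte at the lowest address.
So the memory order matches the most-significant-first order: FA 0C A6 25.

FA 0C A6 25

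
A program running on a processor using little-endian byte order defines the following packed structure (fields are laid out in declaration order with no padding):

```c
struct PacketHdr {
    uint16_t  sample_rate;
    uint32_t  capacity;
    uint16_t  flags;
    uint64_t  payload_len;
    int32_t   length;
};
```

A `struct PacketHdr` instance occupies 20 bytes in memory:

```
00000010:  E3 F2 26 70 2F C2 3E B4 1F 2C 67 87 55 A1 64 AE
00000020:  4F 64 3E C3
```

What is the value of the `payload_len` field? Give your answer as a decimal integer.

`payload_len` follows `sample_rate` (2 B), `capacity` (4 B), `flags` (2 B), so it starts at offset 2 + 4 + 2 = 8 and occupies 8 bytes.
Bytes at offsets 8..15: 1F 2C 67 87 55 A1 64 AE.
Little-endian: lowest address holds the least-significant byte.
Reassemble most-significant byte first: AE 64 A1 55 87 67 2C 1F → 0xAE64A15587672C1F.
0xAE64A15587672C1F = 12566346248986504223.

12566346248986504223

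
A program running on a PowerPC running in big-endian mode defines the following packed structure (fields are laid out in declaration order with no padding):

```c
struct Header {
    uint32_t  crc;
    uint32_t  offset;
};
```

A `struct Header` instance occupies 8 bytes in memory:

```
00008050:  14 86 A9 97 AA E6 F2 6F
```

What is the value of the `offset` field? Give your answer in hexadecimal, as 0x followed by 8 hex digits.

`offset` follows `crc` (4 bytes), so it starts at byte offset 4 and occupies 4 bytes.
Bytes at offsets 4..7: AA E6 F2 6F.
In big-endian order the high byte comes first in memory.
The bytes are already most-significant first: 0xAAE6F26F.

0xAAE6F26F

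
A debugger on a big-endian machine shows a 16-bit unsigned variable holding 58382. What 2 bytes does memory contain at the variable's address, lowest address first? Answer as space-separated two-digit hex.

E4 0E

58382 in hexadecimal, padded to 16 bits, is 0xE40E.
Split into bytes (most-significant first): E4 0E.
Big-endian stores the most-significant byte at the lowest address.
So the memory order matches the most-significant-first order: E4 0E.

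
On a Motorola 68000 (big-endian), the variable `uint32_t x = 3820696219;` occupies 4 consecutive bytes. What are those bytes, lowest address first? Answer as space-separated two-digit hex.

3820696219 in hexadecimal, padded to 32 bits, is 0xE3BB329B.
Split into bytes (most-significant first): E3 BB 32 9B.
Big-endian: lowest address holds the most-significant byte.
So the memory order matches the most-significant-first order: E3 BB 32 9B.

E3 BB 32 9B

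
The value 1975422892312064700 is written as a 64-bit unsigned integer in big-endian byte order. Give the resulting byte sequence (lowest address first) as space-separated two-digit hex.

1B 6A 1C A7 81 6F 72 BC

1975422892312064700 in hexadecimal, padded to 64 bits, is 0x1B6A1CA7816F72BC.
Split into bytes (most-significant first): 1B 6A 1C A7 81 6F 72 BC.
Big-endian stores the most-significant byte at the lowest address.
So the memory order matches the most-significant-first order: 1B 6A 1C A7 81 6F 72 BC.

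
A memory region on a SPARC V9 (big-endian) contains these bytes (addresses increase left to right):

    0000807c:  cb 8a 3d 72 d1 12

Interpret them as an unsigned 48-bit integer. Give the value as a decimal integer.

Big-endian stores the most-significant byte at the lowest address.
The bytes are already most-significant first: 0xCB8A3D72D112.
0xCB8A3D72D112 = 223794596860178.

223794596860178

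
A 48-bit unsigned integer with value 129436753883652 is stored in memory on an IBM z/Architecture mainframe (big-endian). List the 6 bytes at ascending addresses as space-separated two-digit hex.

129436753883652 in hexadecimal, padded to 48 bits, is 0x75B8D7BC7204.
Split into bytes (most-significant first): 75 B8 D7 BC 72 04.
Big-endian stores the most-significant byte at the lowest address.
So the memory order matches the most-significant-first order: 75 B8 D7 BC 72 04.

75 B8 D7 BC 72 04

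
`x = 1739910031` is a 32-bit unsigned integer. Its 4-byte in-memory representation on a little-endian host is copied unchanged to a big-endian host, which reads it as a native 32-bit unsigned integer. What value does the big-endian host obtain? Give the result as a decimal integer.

2414589031

1739910031 in 32-bit hexadecimal is 0x67B4EB8F.
Stored little-endian, the bytes at ascending addresses are 8F EB B4 67.
Read back as big-endian, the last byte is least significant, giving 0x8FEBB467.
0x8FEBB467 = 2414589031.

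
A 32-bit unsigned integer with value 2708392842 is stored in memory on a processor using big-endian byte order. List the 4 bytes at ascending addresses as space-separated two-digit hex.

2708392842 in hexadecimal, padded to 32 bits, is 0xA16ECB8A.
Split into bytes (most-significant first): A1 6E CB 8A.
Big-endian stores the most-significant byte at the lowest address.
So the memory order matches the most-significant-first order: A1 6E CB 8A.

A1 6E CB 8A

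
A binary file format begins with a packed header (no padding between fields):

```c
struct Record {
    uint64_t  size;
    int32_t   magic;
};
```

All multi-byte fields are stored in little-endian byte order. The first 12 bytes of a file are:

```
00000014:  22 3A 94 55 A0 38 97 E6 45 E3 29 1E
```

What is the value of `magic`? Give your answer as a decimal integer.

506061637

`magic` follows `size` (8 bytes), so it starts at byte offset 8 and occupies 4 bytes.
Bytes at offsets 8..11: 45 E3 29 1E.
Little-endian stores the least-significant byte at the lowest address.
Reassemble most-significant byte first: 1E 29 E3 45 → 0x1E29E345.
0x1E29E345 = 506061637.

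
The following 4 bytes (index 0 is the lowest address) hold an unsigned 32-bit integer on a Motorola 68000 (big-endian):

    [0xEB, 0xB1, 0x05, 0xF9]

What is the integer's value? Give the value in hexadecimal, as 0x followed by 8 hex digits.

0xEBB105F9

Big-endian stores the most-significant byte at the lowest address.
The bytes are already most-significant first: 0xEBB105F9.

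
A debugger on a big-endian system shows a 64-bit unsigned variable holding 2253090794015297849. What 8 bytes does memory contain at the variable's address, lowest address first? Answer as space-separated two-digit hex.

2253090794015297849 in hexadecimal, padded to 64 bits, is 0x1F449623C7FC1139.
Split into bytes (most-significant first): 1F 44 96 23 C7 FC 11 39.
Big-endian stores the most-significant byte at the lowest address.
So the memory order matches the most-significant-first order: 1F 44 96 23 C7 FC 11 39.

1F 44 96 23 C7 FC 11 39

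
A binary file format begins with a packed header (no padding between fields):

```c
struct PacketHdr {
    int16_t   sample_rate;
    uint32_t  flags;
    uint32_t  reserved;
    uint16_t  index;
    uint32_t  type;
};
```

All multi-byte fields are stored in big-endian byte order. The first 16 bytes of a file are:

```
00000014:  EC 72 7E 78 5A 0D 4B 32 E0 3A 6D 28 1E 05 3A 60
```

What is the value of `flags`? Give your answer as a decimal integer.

2121816589

`flags` follows `sample_rate` (2 bytes), so it starts at byte offset 2 and occupies 4 bytes.
Bytes at offsets 2..5: 7E 78 5A 0D.
Big-endian stores the most-significant byte at the lowest address.
The bytes are already most-significant first: 0x7E785A0D.
0x7E785A0D = 2121816589.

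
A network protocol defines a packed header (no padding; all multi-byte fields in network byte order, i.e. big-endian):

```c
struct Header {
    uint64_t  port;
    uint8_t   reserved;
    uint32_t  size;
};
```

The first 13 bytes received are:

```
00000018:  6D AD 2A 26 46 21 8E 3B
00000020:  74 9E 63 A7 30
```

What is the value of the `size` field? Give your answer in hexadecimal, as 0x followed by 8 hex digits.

0x9E63A730

`size` follows `port` (8 B), `reserved` (1 B), so it starts at offset 8 + 1 = 9 and occupies 4 bytes.
Bytes at offsets 9..12: 9E 63 A7 30.
In big-endian order the high byte comes first in memory.
The bytes are already most-significant first: 0x9E63A730.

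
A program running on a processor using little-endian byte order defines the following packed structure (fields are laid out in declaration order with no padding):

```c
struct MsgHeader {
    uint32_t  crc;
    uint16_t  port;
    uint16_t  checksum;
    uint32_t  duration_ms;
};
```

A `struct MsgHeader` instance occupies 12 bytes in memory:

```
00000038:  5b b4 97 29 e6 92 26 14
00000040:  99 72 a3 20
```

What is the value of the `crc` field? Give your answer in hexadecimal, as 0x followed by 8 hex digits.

0x2997B45B

`crc` is the first field, at byte offset 0, occupying 4 bytes.
Bytes at offsets 0..3: 5B B4 97 29.
In little-endian order the low byte comes first in memory.
Reassemble most-significant byte first: 29 97 B4 5B → 0x2997B45B.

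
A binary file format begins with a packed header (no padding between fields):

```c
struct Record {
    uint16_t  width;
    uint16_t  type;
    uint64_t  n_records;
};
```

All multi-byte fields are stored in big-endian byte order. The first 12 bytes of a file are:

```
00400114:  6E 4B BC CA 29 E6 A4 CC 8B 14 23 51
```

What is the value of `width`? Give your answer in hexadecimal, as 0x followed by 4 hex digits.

`width` is the first field, at byte offset 0, occupying 2 bytes.
Bytes at offsets 0..1: 6E 4B.
In big-endian order the high byte comes first in memory.
The bytes are already most-significant first: 0x6E4B.

0x6E4B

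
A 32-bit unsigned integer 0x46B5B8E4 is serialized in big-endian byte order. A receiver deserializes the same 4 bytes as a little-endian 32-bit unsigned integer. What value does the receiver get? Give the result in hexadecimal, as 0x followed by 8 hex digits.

Stored big-endian, the bytes at ascending addresses are 46 B5 B8 E4.
Read back as little-endian, the first byte is least significant, giving 0xE4B8B546.

0xE4B8B546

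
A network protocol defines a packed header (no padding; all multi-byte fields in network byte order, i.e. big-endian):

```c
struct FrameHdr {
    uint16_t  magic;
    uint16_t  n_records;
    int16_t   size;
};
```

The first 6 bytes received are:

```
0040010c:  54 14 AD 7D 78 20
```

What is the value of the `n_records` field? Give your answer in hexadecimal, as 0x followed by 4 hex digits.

`n_records` follows `magic` (2 bytes), so it starts at byte offset 2 and occupies 2 bytes.
Bytes at offsets 2..3: AD 7D.
Big-endian: lowest address holds the most-significant byte.
The bytes are already most-significant first: 0xAD7D.

0xAD7D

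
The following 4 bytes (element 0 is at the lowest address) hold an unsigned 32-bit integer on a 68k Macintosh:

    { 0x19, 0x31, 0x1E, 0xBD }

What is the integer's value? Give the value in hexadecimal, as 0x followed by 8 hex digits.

0x19311EBD

In big-endian order the high byte comes first in memory.
The bytes are already most-significant first: 0x19311EBD.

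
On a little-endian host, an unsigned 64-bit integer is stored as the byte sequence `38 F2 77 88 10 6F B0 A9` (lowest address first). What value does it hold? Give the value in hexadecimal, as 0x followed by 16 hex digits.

0xA9B06F108877F238

Little-endian stores the least-significant byte at the lowest address.
Reassemble most-significant byte first: A9 B0 6F 10 88 77 F2 38 → 0xA9B06F108877F238.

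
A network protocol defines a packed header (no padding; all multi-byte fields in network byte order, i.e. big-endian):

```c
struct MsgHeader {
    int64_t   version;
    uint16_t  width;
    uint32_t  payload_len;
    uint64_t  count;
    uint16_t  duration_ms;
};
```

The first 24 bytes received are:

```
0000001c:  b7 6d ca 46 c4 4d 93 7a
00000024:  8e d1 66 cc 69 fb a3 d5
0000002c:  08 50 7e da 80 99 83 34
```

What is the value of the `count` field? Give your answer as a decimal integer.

11805351140040278169

`count` follows `version` (8 B), `width` (2 B), `payload_len` (4 B), so it starts at offset 8 + 2 + 4 = 14 and occupies 8 bytes.
Bytes at offsets 14..21: A3 D5 08 50 7E DA 80 99.
Big-endian stores the most-significant byte at the lowest address.
The bytes are already most-significant first: 0xA3D508507EDA8099.
0xA3D508507EDA8099 = 11805351140040278169.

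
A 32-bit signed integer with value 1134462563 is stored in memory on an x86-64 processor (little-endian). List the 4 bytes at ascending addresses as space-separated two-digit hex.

1134462563 in hexadecimal, padded to 32 bits, is 0x439E8663.
Split into bytes (most-significant first): 43 9E 86 63.
In little-endian order the low byte comes first in memory.
So at ascending addresses the bytes are 63 86 9E 43.

63 86 9E 43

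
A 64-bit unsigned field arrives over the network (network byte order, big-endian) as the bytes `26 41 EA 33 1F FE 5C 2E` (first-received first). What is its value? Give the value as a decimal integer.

In big-endian order the high byte comes first in memory.
The bytes are already most-significant first: 0x2641EA331FFE5C2E.
0x2641EA331FFE5C2E = 2756741952228449326.

2756741952228449326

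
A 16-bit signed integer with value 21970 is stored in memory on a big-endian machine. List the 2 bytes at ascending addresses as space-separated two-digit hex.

21970 in hexadecimal, padded to 16 bits, is 0x55D2.
Split into bytes (most-significant first): 55 D2.
Big-endian: lowest address holds the most-significant byte.
So the memory order matches the most-significant-first order: 55 D2.

55 D2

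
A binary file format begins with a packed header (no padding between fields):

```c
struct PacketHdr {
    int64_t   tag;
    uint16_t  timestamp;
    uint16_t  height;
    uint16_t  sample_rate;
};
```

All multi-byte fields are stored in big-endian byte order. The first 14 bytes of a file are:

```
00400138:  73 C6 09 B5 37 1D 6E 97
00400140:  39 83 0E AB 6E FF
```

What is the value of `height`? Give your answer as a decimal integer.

3755

`height` follows `tag` (8 B), `timestamp` (2 B), so it starts at offset 8 + 2 = 10 and occupies 2 bytes.
Bytes at offsets 10..11: 0E AB.
Big-endian: lowest address holds the most-significant byte.
The bytes are already most-significant first: 0x0EAB.
0x0EAB = 3755.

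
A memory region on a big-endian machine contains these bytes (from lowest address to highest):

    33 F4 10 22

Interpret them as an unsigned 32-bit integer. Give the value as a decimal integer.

871632930

In big-endian order the high byte comes first in memory.
The bytes are already most-significant first: 0x33F41022.
0x33F41022 = 871632930.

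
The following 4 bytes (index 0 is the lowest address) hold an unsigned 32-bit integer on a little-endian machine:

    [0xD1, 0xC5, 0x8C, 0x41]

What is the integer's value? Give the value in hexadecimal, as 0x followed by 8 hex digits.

In little-endian order the low byte comes first in memory.
Reassemble most-significant byte first: 41 8C C5 D1 → 0x418CC5D1.

0x418CC5D1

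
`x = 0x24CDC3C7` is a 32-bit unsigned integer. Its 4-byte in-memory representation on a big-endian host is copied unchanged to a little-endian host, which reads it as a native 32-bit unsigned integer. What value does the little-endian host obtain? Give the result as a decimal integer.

3351498020

Stored big-endian, the bytes at ascending addresses are 24 CD C3 C7.
Read back as little-endian, the first byte is least significant, giving 0xC7C3CD24.
0xC7C3CD24 = 3351498020.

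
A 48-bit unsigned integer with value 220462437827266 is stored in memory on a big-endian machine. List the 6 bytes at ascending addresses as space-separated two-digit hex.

220462437827266 in hexadecimal, padded to 48 bits, is 0xC882694B02C2.
Split into bytes (most-significant first): C8 82 69 4B 02 C2.
In big-endian order the high byte comes first in memory.
So the memory order matches the most-significant-first order: C8 82 69 4B 02 C2.

C8 82 69 4B 02 C2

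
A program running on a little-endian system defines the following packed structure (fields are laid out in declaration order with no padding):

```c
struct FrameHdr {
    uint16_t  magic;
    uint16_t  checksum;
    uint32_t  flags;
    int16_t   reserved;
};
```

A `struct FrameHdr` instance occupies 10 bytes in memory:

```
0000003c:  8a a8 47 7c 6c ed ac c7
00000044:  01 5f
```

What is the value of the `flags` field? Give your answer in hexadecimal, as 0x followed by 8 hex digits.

`flags` follows `magic` (2 B), `checksum` (2 B), so it starts at offset 2 + 2 = 4 and occupies 4 bytes.
Bytes at offsets 4..7: 6C ED AC C7.
Little-endian stores the least-significant byte at the lowest address.
Reassemble most-significant byte first: C7 AC ED 6C → 0xC7ACED6C.

0xC7ACED6C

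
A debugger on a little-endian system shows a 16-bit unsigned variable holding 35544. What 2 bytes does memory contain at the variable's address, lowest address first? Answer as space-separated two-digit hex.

35544 in hexadecimal, padded to 16 bits, is 0x8AD8.
Split into bytes (most-significant first): 8A D8.
Little-endian stores the least-significant byte at the lowest address.
So at ascending addresses the bytes are D8 8A.

D8 8A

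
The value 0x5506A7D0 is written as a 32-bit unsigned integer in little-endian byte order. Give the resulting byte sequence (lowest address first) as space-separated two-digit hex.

Split into bytes (most-significant first): 55 06 A7 D0.
Little-endian stores the least-significant byte at the lowest address.
So at ascending addresses the bytes are D0 A7 06 55.

D0 A7 06 55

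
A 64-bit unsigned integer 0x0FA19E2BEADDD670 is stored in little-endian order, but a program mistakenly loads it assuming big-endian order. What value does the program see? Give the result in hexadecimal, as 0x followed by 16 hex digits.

0x70D6DDEA2B9EA10F

Stored little-endian, the bytes at ascending addresses are 70 D6 DD EA 2B 9E A1 0F.
Read back as big-endian, the last byte is least significant, giving 0x70D6DDEA2B9EA10F.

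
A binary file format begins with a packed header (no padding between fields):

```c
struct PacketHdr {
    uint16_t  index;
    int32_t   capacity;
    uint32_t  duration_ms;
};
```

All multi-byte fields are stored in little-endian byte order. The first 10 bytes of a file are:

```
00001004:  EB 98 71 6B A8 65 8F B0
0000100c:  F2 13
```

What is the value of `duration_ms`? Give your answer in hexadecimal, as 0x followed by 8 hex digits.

`duration_ms` follows `index` (2 B), `capacity` (4 B), so it starts at offset 2 + 4 = 6 and occupies 4 bytes.
Bytes at offsets 6..9: 8F B0 F2 13.
In little-endian order the low byte comes first in memory.
Reassemble most-significant byte first: 13 F2 B0 8F → 0x13F2B08F.

0x13F2B08F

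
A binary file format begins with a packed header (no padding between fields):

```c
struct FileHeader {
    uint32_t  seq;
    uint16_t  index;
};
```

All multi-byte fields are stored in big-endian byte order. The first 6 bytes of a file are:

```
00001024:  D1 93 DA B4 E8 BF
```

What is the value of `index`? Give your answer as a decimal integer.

59583

`index` follows `seq` (4 bytes), so it starts at byte offset 4 and occupies 2 bytes.
Bytes at offsets 4..5: E8 BF.
Big-endian: lowest address holds the most-significant byte.
The bytes are already most-significant first: 0xE8BF.
0xE8BF = 59583.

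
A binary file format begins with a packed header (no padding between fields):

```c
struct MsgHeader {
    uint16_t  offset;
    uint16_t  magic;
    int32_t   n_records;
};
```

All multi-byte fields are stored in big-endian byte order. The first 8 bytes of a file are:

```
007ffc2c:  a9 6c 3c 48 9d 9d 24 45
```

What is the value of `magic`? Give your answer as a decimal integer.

15432

`magic` follows `offset` (2 bytes), so it starts at byte offset 2 and occupies 2 bytes.
Bytes at offsets 2..3: 3C 48.
In big-endian order the high byte comes first in memory.
The bytes are already most-significant first: 0x3C48.
0x3C48 = 15432.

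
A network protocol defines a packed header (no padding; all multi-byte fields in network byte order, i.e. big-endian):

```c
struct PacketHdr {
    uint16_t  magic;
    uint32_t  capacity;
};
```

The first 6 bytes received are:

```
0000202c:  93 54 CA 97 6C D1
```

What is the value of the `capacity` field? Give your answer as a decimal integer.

3398921425

`capacity` follows `magic` (2 bytes), so it starts at byte offset 2 and occupies 4 bytes.
Bytes at offsets 2..5: CA 97 6C D1.
Big-endian stores the most-significant byte at the lowest address.
The bytes are already most-significant first: 0xCA976CD1.
0xCA976CD1 = 3398921425.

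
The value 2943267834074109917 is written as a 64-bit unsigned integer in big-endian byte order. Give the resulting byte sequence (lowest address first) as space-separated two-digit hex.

2943267834074109917 in hexadecimal, padded to 64 bits, is 0x28D8968040D217DD.
Split into bytes (most-significant first): 28 D8 96 80 40 D2 17 DD.
In big-endian order the high byte comes first in memory.
So the memory order matches the most-significant-first order: 28 D8 96 80 40 D2 17 DD.

28 D8 96 80 40 D2 17 DD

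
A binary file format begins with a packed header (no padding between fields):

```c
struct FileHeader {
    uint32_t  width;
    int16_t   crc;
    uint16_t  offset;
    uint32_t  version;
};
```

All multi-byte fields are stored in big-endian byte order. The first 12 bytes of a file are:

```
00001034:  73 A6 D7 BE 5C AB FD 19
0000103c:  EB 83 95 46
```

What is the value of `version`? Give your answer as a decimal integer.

`version` follows `width` (4 B), `crc` (2 B), `offset` (2 B), so it starts at offset 4 + 2 + 2 = 8 and occupies 4 bytes.
Bytes at offsets 8..11: EB 83 95 46.
Big-endian: lowest address holds the most-significant byte.
The bytes are already most-significant first: 0xEB839546.
0xEB839546 = 3951269190.

3951269190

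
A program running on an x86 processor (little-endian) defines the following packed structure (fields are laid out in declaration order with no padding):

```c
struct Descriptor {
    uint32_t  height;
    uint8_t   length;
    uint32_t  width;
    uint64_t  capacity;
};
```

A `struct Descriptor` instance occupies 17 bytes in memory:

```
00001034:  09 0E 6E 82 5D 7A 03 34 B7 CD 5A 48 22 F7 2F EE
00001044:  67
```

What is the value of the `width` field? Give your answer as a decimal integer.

`width` follows `height` (4 B), `length` (1 B), so it starts at offset 4 + 1 = 5 and occupies 4 bytes.
Bytes at offsets 5..8: 7A 03 34 B7.
In little-endian order the low byte comes first in memory.
Reassemble most-significant byte first: B7 34 03 7A → 0xB734037A.
0xB734037A = 3073639290.

3073639290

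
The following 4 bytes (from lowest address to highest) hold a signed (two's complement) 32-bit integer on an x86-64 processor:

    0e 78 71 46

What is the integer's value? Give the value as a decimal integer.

1181841422

In little-endian order the low byte comes first in memory.
Reassemble most-significant byte first: 46 71 78 0E → 0x4671780E.
0x4671780E = 1181841422.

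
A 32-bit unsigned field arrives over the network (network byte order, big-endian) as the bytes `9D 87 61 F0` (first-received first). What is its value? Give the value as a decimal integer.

2642895344

In big-endian order the high byte comes first in memory.
The bytes are already most-significant first: 0x9D8761F0.
0x9D8761F0 = 2642895344.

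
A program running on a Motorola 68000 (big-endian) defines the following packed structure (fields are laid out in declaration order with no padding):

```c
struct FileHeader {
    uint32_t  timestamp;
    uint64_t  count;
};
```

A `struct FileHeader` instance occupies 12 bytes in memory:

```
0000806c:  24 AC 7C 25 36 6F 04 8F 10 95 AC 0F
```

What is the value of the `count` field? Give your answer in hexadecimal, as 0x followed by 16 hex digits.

`count` follows `timestamp` (4 bytes), so it starts at byte offset 4 and occupies 8 bytes.
Bytes at offsets 4..11: 36 6F 04 8F 10 95 AC 0F.
Big-endian stores the most-significant byte at the lowest address.
The bytes are already most-significant first: 0x366F048F1095AC0F.

0x366F048F1095AC0F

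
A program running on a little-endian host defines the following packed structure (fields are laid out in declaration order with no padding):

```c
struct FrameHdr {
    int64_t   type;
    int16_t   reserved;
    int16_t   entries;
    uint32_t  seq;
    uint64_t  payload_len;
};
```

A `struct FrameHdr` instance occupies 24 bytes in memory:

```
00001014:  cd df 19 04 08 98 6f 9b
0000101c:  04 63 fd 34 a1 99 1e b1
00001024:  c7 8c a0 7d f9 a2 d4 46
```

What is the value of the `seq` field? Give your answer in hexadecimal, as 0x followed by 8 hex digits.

0xB11E99A1

`seq` follows `type` (8 B), `reserved` (2 B), `entries` (2 B), so it starts at offset 8 + 2 + 2 = 12 and occupies 4 bytes.
Bytes at offsets 12..15: A1 99 1E B1.
In little-endian order the low byte comes first in memory.
Reassemble most-significant byte first: B1 1E 99 A1 → 0xB11E99A1.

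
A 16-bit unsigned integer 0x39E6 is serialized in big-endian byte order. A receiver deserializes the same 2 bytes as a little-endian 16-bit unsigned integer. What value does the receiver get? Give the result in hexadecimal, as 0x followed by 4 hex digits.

0xE639

Stored big-endian, the bytes at ascending addresses are 39 E6.
Read back as little-endian, the first byte is least significant, giving 0xE639.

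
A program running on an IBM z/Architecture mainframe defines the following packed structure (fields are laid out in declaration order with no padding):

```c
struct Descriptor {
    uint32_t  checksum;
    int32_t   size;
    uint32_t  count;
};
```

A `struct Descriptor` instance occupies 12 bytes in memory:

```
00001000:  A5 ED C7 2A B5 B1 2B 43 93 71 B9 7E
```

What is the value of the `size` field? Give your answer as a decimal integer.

-1246680253

`size` follows `checksum` (4 bytes), so it starts at byte offset 4 and occupies 4 bytes.
Bytes at offsets 4..7: B5 B1 2B 43.
Big-endian: lowest address holds the most-significant byte.
The bytes are already most-significant first: 0xB5B12B43.
Top bit is set, so as a signed 32-bit value this is 0xB5B12B43 − 2^32 = -1246680253.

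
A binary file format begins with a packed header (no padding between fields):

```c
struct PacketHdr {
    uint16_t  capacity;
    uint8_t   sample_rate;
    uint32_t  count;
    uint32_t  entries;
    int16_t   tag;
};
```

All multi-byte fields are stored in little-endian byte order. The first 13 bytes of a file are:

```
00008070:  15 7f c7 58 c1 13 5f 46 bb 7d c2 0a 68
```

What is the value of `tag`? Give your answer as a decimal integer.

`tag` follows `capacity` (2 B), `sample_rate` (1 B), `count` (4 B), `entries` (4 B), so it starts at offset 2 + 1 + 4 + 4 = 11 and occupies 2 bytes.
Bytes at offsets 11..12: 0A 68.
Little-endian: lowest address holds the least-significant byte.
Reassemble most-significant byte first: 68 0A → 0x680A.
0x680A = 26634.

26634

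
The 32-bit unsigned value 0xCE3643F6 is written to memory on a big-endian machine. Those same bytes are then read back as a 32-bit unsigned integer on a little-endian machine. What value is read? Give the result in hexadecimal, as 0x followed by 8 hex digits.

0xF64336CE

Stored big-endian, the bytes at ascending addresses are CE 36 43 F6.
Read back as little-endian, the first byte is least significant, giving 0xF64336CE.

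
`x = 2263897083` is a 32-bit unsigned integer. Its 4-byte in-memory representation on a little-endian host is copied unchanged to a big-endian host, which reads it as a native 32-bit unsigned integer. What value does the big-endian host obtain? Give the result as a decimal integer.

4216582278

2263897083 in 32-bit hexadecimal is 0x86F053FB.
Stored little-endian, the bytes at ascending addresses are FB 53 F0 86.
Read back as big-endian, the last byte is least significant, giving 0xFB53F086.
0xFB53F086 = 4216582278.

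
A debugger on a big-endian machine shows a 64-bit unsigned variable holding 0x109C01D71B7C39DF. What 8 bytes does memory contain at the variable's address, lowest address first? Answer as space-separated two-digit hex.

10 9C 01 D7 1B 7C 39 DF

Split into bytes (most-significant first): 10 9C 01 D7 1B 7C 39 DF.
In big-endian order the high byte comes first in memory.
So the memory order matches the most-significant-first order: 10 9C 01 D7 1B 7C 39 DF.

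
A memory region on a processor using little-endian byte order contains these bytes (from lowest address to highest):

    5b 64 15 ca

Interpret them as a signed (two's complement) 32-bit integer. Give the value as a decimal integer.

In little-endian order the low byte comes first in memory.
Reassemble most-significant byte first: CA 15 64 5B → 0xCA15645B.
Top bit is set, so as a signed 32-bit value this is 0xCA15645B − 2^32 = -904567717.

-904567717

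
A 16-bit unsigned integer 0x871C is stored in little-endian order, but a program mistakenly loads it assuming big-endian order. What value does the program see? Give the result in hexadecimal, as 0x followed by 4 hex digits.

0x1C87

Stored little-endian, the bytes at ascending addresses are 1C 87.
Read back as big-endian, the last byte is least significant, giving 0x1C87.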